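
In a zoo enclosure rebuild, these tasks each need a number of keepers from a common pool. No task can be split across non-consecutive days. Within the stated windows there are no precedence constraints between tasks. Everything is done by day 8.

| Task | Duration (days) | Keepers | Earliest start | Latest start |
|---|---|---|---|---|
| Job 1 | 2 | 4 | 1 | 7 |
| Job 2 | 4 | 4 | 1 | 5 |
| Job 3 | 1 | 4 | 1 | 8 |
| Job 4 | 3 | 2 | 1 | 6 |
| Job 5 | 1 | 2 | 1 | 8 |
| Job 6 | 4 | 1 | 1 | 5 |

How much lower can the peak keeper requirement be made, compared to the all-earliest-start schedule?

Early-start peak: d1:17  d2:11  d3:7  d4:5  d5:0  d6:0  d7:0  d8:0 ⇒ 17.
Leveled (Job 1@1, Job 2@3, Job 3@7, Job 4@1, Job 5@4, Job 6@5): d1:6  d2:6  d3:6  d4:6  d5:5  d6:5  d7:5  d8:1 ⇒ 6.
Reduction 17 − 6 = 11.

11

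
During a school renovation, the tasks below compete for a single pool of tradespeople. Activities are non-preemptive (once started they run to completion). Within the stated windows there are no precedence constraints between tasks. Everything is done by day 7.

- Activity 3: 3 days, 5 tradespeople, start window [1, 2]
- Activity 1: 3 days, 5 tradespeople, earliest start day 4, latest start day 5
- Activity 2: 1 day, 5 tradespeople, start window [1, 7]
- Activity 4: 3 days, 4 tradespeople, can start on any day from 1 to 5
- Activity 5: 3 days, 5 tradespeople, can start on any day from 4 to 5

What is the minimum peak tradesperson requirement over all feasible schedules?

10

Early-start (Activity 3@1, Activity 1@4, Activity 2@1, Activity 4@1, Activity 5@4) gives peak 14: d1:14  d2:9  d3:9  d4:10  d5:10  d6:10  d7:0.
Shift Activity 4→2, Activity 5→5.
Schedule Activity 3@1, Activity 1@4, Activity 2@1, Activity 4@2, Activity 5@5: d1:10  d2:9  d3:9  d4:9  d5:10  d6:10  d7:5 — peak 10.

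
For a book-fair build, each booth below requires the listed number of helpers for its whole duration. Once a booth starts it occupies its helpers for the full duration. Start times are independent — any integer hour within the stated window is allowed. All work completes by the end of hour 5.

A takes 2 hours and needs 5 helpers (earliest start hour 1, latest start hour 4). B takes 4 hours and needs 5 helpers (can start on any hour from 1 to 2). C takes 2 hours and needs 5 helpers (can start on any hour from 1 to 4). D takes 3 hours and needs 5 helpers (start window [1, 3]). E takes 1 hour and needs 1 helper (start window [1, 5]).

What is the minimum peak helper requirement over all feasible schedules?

15

Early-start (A@1, B@1, C@1, D@1, E@1) gives peak 21: h1:21  h2:20  h3:10  h4:5  h5:0.
Shift D→3, E→3.
Schedule A@1, B@1, C@1, D@3, E@3: h1:15  h2:15  h3:11  h4:10  h5:5 — peak 15.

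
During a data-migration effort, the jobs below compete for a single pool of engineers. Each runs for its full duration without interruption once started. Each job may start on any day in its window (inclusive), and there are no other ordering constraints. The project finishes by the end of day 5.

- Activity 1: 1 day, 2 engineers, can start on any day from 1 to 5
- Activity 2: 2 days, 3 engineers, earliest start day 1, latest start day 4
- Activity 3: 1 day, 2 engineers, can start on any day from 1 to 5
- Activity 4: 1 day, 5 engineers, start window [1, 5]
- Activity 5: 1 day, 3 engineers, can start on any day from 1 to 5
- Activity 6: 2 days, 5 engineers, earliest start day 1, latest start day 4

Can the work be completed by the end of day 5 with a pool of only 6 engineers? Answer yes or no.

The minimum achievable peak is 7; 6 < 7, so no feasible schedule stays within the cap.

no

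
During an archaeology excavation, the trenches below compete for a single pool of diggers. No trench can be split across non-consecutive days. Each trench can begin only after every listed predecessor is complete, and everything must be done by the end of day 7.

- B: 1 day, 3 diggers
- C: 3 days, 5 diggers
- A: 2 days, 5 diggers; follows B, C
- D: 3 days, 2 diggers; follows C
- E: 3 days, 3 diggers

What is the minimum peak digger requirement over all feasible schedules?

Early-start (B@1, C@1, A@4, D@4, E@1) gives peak 11: d1:11  d2:8  d3:8  d4:7  d5:7  d6:2  d7:0.
Shift D→5, E→2.
Schedule B@1, C@1, A@4, D@5, E@2: d1:8  d2:8  d3:8  d4:8  d5:7  d6:2  d7:2 — peak 8.

8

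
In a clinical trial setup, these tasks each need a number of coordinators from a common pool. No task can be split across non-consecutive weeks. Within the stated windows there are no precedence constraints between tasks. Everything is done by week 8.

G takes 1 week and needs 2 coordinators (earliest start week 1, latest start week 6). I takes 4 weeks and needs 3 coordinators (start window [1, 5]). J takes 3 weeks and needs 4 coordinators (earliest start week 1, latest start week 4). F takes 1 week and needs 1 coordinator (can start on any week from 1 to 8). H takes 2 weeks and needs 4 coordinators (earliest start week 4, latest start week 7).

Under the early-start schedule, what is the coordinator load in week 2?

7

At early start, week 2 has: I, J.
Demand: 3 + 4 = 7.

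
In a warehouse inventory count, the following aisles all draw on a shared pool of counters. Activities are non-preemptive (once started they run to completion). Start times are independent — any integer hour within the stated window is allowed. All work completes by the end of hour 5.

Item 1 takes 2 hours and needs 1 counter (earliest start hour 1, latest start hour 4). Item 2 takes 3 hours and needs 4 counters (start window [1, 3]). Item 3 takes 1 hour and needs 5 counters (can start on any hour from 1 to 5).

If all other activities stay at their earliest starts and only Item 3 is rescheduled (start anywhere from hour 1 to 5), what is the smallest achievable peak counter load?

Item 3@1: h1:10  h2:5  h3:4  h4:0  h5:0 → peak 10
Item 3@2: h1:5  h2:10  h3:4  h4:0  h5:0 → peak 10
Item 3@3: h1:5  h2:5  h3:9  h4:0  h5:0 → peak 9
Item 3@4: h1:5  h2:5  h3:4  h4:5  h5:0 → peak 5
Item 3@5: h1:5  h2:5  h3:4  h4:0  h5:5 → peak 5
Best is Item 3@4, peak 5.

5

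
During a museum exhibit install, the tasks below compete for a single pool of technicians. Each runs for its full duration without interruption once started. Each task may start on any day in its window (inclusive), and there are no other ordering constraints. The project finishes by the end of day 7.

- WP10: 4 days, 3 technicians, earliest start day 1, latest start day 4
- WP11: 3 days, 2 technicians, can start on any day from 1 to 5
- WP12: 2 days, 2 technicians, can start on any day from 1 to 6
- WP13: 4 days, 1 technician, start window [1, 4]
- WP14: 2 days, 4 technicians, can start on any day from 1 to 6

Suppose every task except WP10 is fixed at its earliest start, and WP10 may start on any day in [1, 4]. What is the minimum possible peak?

9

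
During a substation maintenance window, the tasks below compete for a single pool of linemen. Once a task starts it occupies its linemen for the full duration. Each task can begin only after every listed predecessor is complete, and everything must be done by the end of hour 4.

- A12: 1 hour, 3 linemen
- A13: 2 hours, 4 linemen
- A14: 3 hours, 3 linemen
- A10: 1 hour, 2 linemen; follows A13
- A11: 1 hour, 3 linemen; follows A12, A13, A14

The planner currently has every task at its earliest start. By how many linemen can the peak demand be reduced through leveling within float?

3

Early-start peak: h1:10  h2:7  h3:5  h4:3 ⇒ 10.
Leveled (A12@1, A13@2, A14@1, A10@4, A11@4): h1:6  h2:7  h3:7  h4:5 ⇒ 7.
Reduction 10 − 7 = 3.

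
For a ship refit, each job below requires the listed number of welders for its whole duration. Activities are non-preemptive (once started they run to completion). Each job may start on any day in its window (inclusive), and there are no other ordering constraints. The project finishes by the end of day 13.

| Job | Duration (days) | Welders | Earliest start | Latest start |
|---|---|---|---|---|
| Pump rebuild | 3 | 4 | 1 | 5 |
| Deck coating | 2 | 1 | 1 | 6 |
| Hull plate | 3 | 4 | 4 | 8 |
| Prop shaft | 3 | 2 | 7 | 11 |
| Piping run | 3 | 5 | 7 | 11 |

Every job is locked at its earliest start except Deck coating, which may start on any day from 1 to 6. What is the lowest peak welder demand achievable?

7

Deck coating@1: d1:5  d2:5  d3:4  d4:4  d5:4  d6:4  d7:7  d8:7  d9:7  d10:0  d11:0  d12:0  d13:0 → peak 7
Deck coating@2: d1:4  d2:5  d3:5  d4:4  d5:4  d6:4  d7:7  d8:7  d9:7  d10:0  d11:0  d12:0  d13:0 → peak 7
Deck coating@3: d1:4  d2:4  d3:5  d4:5  d5:4  d6:4  d7:7  d8:7  d9:7  d10:0  d11:0  d12:0  d13:0 → peak 7
Deck coating@4: d1:4  d2:4  d3:4  d4:5  d5:5  d6:4  d7:7  d8:7  d9:7  d10:0  d11:0  d12:0  d13:0 → peak 7
Deck coating@5: d1:4  d2:4  d3:4  d4:4  d5:5  d6:5  d7:7  d8:7  d9:7  d10:0  d11:0  d12:0  d13:0 → peak 7
Deck coating@6: d1:4  d2:4  d3:4  d4:4  d5:4  d6:5  d7:8  d8:7  d9:7  d10:0  d11:0  d12:0  d13:0 → peak 8
Best is Deck coating@1, peak 7.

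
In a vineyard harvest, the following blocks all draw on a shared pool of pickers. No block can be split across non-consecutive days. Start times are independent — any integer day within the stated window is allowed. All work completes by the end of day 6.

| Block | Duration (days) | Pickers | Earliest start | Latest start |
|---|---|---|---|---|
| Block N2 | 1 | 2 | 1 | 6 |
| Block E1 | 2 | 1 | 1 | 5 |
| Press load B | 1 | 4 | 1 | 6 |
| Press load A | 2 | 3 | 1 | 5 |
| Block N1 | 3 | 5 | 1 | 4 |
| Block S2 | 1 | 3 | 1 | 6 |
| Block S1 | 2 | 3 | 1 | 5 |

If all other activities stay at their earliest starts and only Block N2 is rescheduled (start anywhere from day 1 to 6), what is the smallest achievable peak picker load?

19

Block N2@1: d1:21  d2:12  d3:5  d4:0  d5:0  d6:0 → peak 21
Block N2@2: d1:19  d2:14  d3:5  d4:0  d5:0  d6:0 → peak 19
Block N2@3: d1:19  d2:12  d3:7  d4:0  d5:0  d6:0 → peak 19
Block N2@4: d1:19  d2:12  d3:5  d4:2  d5:0  d6:0 → peak 19
Block N2@5: d1:19  d2:12  d3:5  d4:0  d5:2  d6:0 → peak 19
Block N2@6: d1:19  d2:12  d3:5  d4:0  d5:0  d6:2 → peak 19
Best is Block N2@2, peak 19.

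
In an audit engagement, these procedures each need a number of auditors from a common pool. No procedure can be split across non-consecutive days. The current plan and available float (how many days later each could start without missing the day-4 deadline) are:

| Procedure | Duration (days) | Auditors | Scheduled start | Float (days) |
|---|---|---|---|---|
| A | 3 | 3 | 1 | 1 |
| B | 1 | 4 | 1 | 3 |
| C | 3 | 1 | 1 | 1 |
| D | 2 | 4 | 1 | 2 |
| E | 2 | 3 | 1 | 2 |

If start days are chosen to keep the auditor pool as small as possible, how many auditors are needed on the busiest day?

Early-start (A@1, B@1, C@1, D@1, E@1) gives peak 15: d1:15  d2:11  d3:4  d4:0.
Shift B→4, E→3.
Schedule A@1, B@4, C@1, D@1, E@3: d1:8  d2:8  d3:7  d4:7 — peak 8.
Total auditor-days = 30 over 4 days ⇒ peak ≥ ⌈30/4⌉ = 8, so 8 is optimal.

8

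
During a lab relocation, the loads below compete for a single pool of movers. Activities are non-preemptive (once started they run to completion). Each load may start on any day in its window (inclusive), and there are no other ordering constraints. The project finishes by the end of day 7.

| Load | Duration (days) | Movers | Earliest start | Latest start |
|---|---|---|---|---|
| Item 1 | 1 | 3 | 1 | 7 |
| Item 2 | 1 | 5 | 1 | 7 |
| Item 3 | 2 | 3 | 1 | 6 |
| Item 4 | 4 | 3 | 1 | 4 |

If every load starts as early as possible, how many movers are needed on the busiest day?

14

Early-start schedule: Item 1@1, Item 2@1, Item 3@1, Item 4@1.
Load per day: day 1: 14, day 2: 6, day 3: 3, day 4: 3, day 5: 0, day 6: 0, day 7: 0.
Peak is 14.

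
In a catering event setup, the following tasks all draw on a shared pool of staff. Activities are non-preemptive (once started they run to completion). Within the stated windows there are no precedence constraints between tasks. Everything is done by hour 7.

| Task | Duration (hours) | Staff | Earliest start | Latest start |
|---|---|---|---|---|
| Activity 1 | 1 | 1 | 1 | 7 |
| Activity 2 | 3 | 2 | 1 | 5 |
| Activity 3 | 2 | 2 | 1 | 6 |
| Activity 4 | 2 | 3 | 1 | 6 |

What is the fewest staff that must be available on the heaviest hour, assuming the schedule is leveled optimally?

3

Early-start (Activity 1@1, Activity 2@1, Activity 3@1, Activity 4@1) gives peak 8: h1:8  h2:7  h3:2  h4:0  h5:0  h6:0  h7:0.
Shift Activity 3→4, Activity 4→6.
Schedule Activity 1@1, Activity 2@1, Activity 3@4, Activity 4@6: h1:3  h2:2  h3:2  h4:2  h5:2  h6:3  h7:3 — peak 3.
Total staffer-hours = 17 over 7 hours ⇒ peak ≥ ⌈17/7⌉ = 3, so 3 is optimal.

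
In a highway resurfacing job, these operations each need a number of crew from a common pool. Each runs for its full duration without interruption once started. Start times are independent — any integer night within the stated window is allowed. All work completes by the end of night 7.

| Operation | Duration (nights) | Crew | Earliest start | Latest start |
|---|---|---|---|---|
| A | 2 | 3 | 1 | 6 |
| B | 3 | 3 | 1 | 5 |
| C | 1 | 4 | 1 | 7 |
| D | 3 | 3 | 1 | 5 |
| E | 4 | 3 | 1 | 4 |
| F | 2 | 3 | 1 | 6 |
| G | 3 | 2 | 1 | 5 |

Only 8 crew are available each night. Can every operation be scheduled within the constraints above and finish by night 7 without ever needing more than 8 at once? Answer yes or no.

no

The minimum achievable peak is 9; 8 < 9, so no feasible schedule stays within the cap.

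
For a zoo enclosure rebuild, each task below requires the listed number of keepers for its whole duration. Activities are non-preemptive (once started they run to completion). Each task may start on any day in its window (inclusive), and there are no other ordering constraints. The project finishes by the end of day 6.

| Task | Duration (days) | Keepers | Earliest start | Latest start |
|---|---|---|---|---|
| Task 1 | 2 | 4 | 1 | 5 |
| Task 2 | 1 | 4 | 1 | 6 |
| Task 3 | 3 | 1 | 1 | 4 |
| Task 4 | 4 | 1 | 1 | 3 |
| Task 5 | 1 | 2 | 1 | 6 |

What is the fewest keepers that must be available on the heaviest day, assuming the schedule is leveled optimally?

5

Early-start (Task 1@1, Task 2@1, Task 3@1, Task 4@1, Task 5@1) gives peak 12: d1:12  d2:6  d3:2  d4:1  d5:0  d6:0.
Shift Task 2→3, Task 3→4, Task 5→4.
Schedule Task 1@1, Task 2@3, Task 3@4, Task 4@1, Task 5@4: d1:5  d2:5  d3:5  d4:4  d5:1  d6:1 — peak 5.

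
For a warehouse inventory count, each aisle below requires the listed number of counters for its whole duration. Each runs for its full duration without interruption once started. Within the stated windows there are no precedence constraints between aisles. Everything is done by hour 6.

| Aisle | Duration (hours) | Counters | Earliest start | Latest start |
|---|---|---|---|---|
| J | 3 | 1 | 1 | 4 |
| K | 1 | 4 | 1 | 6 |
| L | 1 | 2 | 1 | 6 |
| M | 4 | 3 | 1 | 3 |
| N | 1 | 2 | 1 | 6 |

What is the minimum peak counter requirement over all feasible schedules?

Early-start (J@1, K@1, L@1, M@1, N@1) gives peak 12: h1:12  h2:4  h3:4  h4:3  h5:0  h6:0.
Shift K→5, L→6, N→6.
Schedule J@1, K@5, L@6, M@1, N@6: h1:4  h2:4  h3:4  h4:3  h5:4  h6:4 — peak 4.
Total counter-hours = 23 over 6 hours ⇒ peak ≥ ⌈23/6⌉ = 4, so 4 is optimal.

4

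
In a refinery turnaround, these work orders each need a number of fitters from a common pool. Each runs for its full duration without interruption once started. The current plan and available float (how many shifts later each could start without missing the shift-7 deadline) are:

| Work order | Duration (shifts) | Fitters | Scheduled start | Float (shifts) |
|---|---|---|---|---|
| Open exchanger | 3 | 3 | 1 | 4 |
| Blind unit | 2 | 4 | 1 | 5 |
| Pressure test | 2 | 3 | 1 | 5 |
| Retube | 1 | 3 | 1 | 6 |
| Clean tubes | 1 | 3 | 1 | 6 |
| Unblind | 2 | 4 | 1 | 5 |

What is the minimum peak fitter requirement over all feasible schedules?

7

Early-start (Open exchanger@1, Blind unit@1, Pressure test@1, Retube@1, Clean tubes@1, Unblind@1) gives peak 20: s1:20  s2:14  s3:3  s4:0  s5:0  s6:0  s7:0.
Shift Pressure test→3, Retube→4, Clean tubes→5, Unblind→5.
Schedule Open exchanger@1, Blind unit@1, Pressure test@3, Retube@4, Clean tubes@5, Unblind@5: s1:7  s2:7  s3:6  s4:6  s5:7  s6:4  s7:0 — peak 7.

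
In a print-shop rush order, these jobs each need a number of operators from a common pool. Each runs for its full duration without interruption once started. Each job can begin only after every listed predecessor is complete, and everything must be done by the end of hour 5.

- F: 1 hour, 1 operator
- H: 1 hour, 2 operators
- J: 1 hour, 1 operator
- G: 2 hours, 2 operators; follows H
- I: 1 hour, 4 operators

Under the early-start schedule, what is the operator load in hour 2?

2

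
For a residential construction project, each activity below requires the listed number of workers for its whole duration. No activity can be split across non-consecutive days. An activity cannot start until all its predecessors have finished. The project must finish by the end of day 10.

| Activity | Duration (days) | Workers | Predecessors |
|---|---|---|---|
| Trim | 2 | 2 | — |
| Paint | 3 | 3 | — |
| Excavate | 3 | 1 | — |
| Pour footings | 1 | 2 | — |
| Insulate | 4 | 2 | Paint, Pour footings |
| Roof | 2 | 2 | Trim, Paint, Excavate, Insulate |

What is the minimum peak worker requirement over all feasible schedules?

Early-start (Trim@1, Paint@1, Excavate@1, Pour footings@1, Insulate@4, Roof@8) gives peak 8: d1:8  d2:6  d3:4  d4:2  d5:2  d6:2  d7:2  d8:2  d9:2  d10:0.
Shift Trim→4, Pour footings→4, Insulate→5, Roof→9.
Schedule Trim@4, Paint@1, Excavate@1, Pour footings@4, Insulate@5, Roof@9: d1:4  d2:4  d3:4  d4:4  d5:4  d6:2  d7:2  d8:2  d9:2  d10:2 — peak 4.

4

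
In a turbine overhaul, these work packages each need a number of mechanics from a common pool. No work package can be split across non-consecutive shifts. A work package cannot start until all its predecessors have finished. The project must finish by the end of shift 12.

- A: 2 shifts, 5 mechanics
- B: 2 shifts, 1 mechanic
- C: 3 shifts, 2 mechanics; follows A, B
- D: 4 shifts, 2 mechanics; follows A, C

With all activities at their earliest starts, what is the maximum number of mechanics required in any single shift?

6

Early-start schedule: A@1, B@1, C@3, D@6.
Load per shift: shift 1: 6, shift 2: 6, shift 3: 2, shift 4: 2, shift 5: 2, shift 6: 2, shift 7: 2, shift 8: 2, shift 9: 2, shift 10: 0, shift 11: 0, shift 12: 0.
Peak is 6.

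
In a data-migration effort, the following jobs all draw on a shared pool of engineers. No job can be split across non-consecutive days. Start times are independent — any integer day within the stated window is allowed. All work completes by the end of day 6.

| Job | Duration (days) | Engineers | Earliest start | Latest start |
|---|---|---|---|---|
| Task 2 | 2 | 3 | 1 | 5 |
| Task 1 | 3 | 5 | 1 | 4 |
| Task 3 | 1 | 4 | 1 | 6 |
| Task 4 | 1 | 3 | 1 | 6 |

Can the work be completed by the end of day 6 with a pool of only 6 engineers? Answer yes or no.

Schedule Task 2@1, Task 1@3, Task 3@6, Task 4@1: d1:6  d2:3  d3:5  d4:5  d5:5  d6:4 — peak 6 ≤ 6.

yes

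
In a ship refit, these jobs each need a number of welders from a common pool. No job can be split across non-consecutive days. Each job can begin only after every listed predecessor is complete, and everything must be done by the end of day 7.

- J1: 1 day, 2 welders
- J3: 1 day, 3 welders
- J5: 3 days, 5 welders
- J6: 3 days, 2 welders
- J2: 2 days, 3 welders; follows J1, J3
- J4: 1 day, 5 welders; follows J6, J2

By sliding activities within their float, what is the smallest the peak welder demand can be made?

7

Early-start (J1@1, J3@1, J5@1, J6@1, J2@2, J4@4) gives peak 12: d1:12  d2:10  d3:10  d4:5  d5:0  d6:0  d7:0.
Shift J5→2, J2→5, J4→7.
Schedule J1@1, J3@1, J5@2, J6@1, J2@5, J4@7: d1:7  d2:7  d3:7  d4:5  d5:3  d6:3  d7:5 — peak 7.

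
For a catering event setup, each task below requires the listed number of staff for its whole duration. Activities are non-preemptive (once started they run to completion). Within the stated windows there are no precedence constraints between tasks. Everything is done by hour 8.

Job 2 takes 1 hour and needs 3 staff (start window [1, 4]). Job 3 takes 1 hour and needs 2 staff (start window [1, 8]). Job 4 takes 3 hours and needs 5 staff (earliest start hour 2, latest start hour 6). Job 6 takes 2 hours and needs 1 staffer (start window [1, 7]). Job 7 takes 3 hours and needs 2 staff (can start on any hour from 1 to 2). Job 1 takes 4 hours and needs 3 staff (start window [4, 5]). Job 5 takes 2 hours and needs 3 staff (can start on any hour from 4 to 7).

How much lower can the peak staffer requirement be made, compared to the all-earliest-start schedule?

Early-start peak: h1:8  h2:8  h3:7  h4:11  h5:6  h6:3  h7:3  h8:0 ⇒ 11.
Leveled (Job 2@1, Job 3@1, Job 4@2, Job 6@4, Job 7@1, Job 1@5, Job 5@5): h1:7  h2:7  h3:7  h4:6  h5:7  h6:6  h7:3  h8:3 ⇒ 7.
Reduction 11 − 7 = 4.

4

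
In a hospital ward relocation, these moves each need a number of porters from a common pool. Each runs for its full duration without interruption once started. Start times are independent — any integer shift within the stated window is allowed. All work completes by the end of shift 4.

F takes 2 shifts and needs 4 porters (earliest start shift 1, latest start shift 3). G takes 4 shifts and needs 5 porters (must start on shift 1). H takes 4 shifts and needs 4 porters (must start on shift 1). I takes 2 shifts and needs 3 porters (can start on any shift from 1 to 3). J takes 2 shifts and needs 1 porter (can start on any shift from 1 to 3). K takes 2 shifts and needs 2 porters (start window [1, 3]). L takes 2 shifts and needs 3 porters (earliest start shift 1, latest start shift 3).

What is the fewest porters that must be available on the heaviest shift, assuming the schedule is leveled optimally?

16

Early-start (F@1, G@1, H@1, I@1, J@1, K@1, L@1) gives peak 22: s1:22  s2:22  s3:9  s4:9.
Shift J→3, K→3, L→3.
Schedule F@1, G@1, H@1, I@1, J@3, K@3, L@3: s1:16  s2:16  s3:15  s4:15 — peak 16.
Total porter-shifts = 62 over 4 shifts ⇒ peak ≥ ⌈62/4⌉ = 16, so 16 is optimal.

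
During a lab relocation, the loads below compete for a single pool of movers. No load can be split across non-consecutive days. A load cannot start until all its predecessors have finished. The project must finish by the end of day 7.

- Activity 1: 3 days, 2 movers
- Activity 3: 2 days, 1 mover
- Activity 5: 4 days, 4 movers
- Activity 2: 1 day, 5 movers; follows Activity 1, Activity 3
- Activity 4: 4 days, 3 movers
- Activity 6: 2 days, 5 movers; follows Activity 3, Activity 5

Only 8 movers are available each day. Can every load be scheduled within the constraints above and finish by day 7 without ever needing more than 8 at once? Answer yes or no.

Schedule Activity 1@1, Activity 3@1, Activity 5@1, Activity 2@5, Activity 4@4, Activity 6@6: d1:7  d2:7  d3:6  d4:7  d5:8  d6:8  d7:8 — peak 8 ≤ 8.

yes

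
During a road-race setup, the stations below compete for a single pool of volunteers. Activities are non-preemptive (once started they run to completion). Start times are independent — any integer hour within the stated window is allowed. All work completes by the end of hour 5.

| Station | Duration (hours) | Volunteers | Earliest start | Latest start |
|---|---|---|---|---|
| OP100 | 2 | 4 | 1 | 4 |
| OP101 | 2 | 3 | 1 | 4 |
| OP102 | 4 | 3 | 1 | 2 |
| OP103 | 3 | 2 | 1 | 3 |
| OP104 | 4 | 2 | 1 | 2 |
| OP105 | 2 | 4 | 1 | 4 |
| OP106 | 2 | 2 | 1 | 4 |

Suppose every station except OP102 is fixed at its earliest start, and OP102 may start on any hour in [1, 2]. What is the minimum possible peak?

OP102@1: h1:20  h2:20  h3:7  h4:5  h5:0 → peak 20
OP102@2: h1:17  h2:20  h3:7  h4:5  h5:3 → peak 20
Best is OP102@1, peak 20.

20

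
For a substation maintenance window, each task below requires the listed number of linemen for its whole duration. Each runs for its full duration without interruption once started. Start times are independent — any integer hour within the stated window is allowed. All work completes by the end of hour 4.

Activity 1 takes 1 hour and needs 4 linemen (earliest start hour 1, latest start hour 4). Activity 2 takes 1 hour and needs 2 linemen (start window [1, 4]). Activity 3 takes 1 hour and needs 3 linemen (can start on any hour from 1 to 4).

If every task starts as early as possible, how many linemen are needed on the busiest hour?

Early-start schedule: Activity 1@1, Activity 2@1, Activity 3@1.
Load per hour: hour 1: 9, hour 2: 0, hour 3: 0, hour 4: 0.
Peak is 9.

9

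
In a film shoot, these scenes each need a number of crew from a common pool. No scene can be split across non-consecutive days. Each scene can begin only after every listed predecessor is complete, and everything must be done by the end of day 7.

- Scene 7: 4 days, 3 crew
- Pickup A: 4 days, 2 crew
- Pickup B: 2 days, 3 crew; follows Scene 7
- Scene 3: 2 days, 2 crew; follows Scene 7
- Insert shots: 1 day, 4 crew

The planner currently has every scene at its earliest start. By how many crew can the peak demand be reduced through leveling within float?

Early-start peak: d1:9  d2:5  d3:5  d4:5  d5:5  d6:5  d7:0 ⇒ 9.
Leveled (Scene 7@1, Pickup A@1, Pickup B@5, Scene 3@5, Insert shots@7): d1:5  d2:5  d3:5  d4:5  d5:5  d6:5  d7:4 ⇒ 5.
Reduction 9 − 5 = 4.

4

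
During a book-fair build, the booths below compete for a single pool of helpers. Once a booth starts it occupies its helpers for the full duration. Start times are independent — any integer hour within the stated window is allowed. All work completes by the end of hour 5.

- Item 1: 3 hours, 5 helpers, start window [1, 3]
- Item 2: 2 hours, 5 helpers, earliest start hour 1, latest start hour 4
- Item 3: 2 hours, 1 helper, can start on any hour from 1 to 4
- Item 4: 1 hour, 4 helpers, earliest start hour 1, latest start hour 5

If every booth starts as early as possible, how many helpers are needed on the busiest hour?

Early-start schedule: Item 1@1, Item 2@1, Item 3@1, Item 4@1.
Load per hour: hour 1: 15, hour 2: 11, hour 3: 5, hour 4: 0, hour 5: 0.
Peak is 15.

15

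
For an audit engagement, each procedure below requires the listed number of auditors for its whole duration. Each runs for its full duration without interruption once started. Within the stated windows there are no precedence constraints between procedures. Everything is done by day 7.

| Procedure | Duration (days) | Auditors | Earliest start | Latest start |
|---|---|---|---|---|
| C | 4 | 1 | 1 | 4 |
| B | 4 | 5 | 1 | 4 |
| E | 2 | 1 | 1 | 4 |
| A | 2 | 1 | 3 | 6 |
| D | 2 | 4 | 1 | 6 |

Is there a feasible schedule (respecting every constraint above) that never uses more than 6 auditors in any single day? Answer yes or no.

yes

Schedule C@1, B@3, E@1, A@5, D@1: d1:6  d2:6  d3:6  d4:6  d5:6  d6:6  d7:0 — peak 6 ≤ 6.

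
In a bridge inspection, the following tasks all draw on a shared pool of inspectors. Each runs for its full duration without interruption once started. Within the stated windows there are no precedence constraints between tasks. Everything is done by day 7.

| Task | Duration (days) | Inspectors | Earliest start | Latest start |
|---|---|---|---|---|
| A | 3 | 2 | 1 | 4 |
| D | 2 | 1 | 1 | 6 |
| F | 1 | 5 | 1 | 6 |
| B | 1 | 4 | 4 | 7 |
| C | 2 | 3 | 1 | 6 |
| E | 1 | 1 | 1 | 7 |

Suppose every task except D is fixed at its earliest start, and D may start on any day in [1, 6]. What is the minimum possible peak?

11

D@1: d1:12  d2:6  d3:2  d4:4  d5:0  d6:0  d7:0 → peak 12
D@2: d1:11  d2:6  d3:3  d4:4  d5:0  d6:0  d7:0 → peak 11
D@3: d1:11  d2:5  d3:3  d4:5  d5:0  d6:0  d7:0 → peak 11
D@4: d1:11  d2:5  d3:2  d4:5  d5:1  d6:0  d7:0 → peak 11
D@5: d1:11  d2:5  d3:2  d4:4  d5:1  d6:1  d7:0 → peak 11
D@6: d1:11  d2:5  d3:2  d4:4  d5:0  d6:1  d7:1 → peak 11
Best is D@2, peak 11.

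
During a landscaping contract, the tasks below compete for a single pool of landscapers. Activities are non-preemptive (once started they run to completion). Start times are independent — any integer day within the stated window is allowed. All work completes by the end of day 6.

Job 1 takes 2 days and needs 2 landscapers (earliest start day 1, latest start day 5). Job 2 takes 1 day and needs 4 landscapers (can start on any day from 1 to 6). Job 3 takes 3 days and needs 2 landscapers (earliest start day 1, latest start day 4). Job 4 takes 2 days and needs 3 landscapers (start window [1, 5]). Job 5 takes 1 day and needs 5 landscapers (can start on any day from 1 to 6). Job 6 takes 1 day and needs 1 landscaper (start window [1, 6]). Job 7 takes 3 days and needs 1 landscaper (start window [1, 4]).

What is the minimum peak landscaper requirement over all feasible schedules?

5

Early-start (Job 1@1, Job 2@1, Job 3@1, Job 4@1, Job 5@1, Job 6@1, Job 7@1) gives peak 18: d1:18  d2:8  d3:3  d4:0  d5:0  d6:0.
Shift Job 1→2, Job 3→2, Job 4→4, Job 5→6, Job 6→5.
Schedule Job 1@2, Job 2@1, Job 3@2, Job 4@4, Job 5@6, Job 6@5, Job 7@1: d1:5  d2:5  d3:5  d4:5  d5:4  d6:5 — peak 5.
Total landscaper-days = 29 over 6 days ⇒ peak ≥ ⌈29/6⌉ = 5, so 5 is optimal.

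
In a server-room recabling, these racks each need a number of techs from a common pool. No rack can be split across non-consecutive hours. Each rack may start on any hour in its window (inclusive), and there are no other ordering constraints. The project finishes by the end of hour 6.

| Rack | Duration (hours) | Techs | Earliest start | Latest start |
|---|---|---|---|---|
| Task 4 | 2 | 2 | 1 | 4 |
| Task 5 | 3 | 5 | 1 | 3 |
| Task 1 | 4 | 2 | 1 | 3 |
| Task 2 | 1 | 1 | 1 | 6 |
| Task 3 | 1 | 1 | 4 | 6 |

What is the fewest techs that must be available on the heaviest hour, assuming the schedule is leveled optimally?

7

Early-start (Task 4@1, Task 5@1, Task 1@1, Task 2@1, Task 3@4) gives peak 10: h1:10  h2:9  h3:7  h4:3  h5:0  h6:0.
Shift Task 1→3, Task 2→4.
Schedule Task 4@1, Task 5@1, Task 1@3, Task 2@4, Task 3@4: h1:7  h2:7  h3:7  h4:4  h5:2  h6:2 — peak 7.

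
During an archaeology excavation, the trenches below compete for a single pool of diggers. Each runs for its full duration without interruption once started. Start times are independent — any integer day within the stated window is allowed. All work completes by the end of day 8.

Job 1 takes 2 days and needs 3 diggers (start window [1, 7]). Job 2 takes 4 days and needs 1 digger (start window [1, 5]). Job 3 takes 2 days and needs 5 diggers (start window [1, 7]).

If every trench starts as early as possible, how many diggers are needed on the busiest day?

9

Early-start schedule: Job 1@1, Job 2@1, Job 3@1.
Load per day: day 1: 9, day 2: 9, day 3: 1, day 4: 1, day 5: 0, day 6: 0, day 7: 0, day 8: 0.
Peak is 9.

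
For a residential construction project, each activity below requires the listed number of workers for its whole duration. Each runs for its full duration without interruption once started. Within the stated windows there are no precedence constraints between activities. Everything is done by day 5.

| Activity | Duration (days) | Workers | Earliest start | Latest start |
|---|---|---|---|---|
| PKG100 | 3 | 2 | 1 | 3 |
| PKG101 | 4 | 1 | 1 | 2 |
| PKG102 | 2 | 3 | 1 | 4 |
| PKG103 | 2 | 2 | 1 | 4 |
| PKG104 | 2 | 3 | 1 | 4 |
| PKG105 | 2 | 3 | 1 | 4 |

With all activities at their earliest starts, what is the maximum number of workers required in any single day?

14

Early-start schedule: PKG100@1, PKG101@1, PKG102@1, PKG103@1, PKG104@1, PKG105@1.
Load per day: day 1: 14, day 2: 14, day 3: 3, day 4: 1, day 5: 0.
Peak is 14.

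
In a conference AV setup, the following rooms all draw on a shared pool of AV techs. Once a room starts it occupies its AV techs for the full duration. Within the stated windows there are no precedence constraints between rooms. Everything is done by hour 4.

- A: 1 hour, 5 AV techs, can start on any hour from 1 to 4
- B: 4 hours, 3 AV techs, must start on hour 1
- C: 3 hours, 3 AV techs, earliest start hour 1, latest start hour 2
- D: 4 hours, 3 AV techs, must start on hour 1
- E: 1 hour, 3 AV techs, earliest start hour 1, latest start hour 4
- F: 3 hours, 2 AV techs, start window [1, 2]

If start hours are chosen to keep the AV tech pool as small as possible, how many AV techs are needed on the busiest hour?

Early-start (A@1, B@1, C@1, D@1, E@1, F@1) gives peak 19: h1:19  h2:11  h3:11  h4:6.
Shift C→2, E→4.
Schedule A@1, B@1, C@2, D@1, E@4, F@1: h1:13  h2:11  h3:11  h4:12 — peak 13.

13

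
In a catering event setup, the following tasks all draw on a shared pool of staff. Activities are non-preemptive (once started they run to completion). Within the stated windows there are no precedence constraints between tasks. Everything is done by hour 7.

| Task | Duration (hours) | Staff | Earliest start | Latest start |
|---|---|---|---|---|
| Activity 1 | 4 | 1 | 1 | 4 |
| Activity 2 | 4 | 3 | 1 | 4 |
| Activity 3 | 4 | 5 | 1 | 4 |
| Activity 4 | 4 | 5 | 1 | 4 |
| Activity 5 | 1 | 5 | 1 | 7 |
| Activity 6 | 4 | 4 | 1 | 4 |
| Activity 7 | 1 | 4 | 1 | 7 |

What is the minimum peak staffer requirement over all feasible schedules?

18

Early-start (Activity 1@1, Activity 2@1, Activity 3@1, Activity 4@1, Activity 5@1, Activity 6@1, Activity 7@1) gives peak 27: h1:27  h2:18  h3:18  h4:18  h5:0  h6:0  h7:0.
Shift Activity 5→5, Activity 7→5.
Schedule Activity 1@1, Activity 2@1, Activity 3@1, Activity 4@1, Activity 5@5, Activity 6@1, Activity 7@5: h1:18  h2:18  h3:18  h4:18  h5:9  h6:0  h7:0 — peak 18.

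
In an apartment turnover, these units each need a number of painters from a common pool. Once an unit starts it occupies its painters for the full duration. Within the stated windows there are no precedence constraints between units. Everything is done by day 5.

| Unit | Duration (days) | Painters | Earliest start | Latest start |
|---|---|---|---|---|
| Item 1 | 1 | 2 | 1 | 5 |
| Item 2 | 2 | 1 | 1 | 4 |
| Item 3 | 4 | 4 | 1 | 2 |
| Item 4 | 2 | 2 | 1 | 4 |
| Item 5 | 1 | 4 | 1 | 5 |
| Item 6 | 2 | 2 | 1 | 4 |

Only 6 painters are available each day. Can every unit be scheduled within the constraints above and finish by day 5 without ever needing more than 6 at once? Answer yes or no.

Total painter-days = 32; over 5 days the average is 32/5 > 6, so some day must exceed 6.

no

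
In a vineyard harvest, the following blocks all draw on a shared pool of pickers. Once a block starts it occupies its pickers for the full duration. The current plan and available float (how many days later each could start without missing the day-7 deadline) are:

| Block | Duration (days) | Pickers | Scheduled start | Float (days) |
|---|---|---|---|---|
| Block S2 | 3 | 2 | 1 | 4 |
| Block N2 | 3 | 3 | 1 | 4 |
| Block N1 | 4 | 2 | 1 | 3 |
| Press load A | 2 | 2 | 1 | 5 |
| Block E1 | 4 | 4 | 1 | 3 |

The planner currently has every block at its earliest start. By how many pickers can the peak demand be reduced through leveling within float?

Early-start peak: d1:13  d2:13  d3:11  d4:6  d5:0  d6:0  d7:0 ⇒ 13.
Leveled (Block S2@1, Block N2@1, Block N1@1, Press load A@5, Block E1@4): d1:7  d2:7  d3:7  d4:6  d5:6  d6:6  d7:4 ⇒ 7.
Reduction 13 − 7 = 6.

6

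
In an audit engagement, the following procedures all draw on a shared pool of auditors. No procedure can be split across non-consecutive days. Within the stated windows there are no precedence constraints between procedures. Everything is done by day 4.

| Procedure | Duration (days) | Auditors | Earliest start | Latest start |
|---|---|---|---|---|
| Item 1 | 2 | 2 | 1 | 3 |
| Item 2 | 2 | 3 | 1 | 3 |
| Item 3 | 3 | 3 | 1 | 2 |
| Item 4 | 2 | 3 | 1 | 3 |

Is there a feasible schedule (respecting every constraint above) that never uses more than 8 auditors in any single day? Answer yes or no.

yes

Schedule Item 1@1, Item 2@1, Item 3@1, Item 4@3: d1:8  d2:8  d3:6  d4:3 — peak 8 ≤ 8.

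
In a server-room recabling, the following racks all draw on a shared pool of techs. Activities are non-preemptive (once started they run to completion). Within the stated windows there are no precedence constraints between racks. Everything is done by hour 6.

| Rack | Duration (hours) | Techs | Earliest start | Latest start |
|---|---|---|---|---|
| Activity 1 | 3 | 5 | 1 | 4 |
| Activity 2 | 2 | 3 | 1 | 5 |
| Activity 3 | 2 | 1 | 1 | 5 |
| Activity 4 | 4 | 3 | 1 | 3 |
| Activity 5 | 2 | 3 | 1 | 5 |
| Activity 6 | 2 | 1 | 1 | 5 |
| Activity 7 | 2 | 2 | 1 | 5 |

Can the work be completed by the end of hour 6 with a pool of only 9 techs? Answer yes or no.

yes

Schedule Activity 1@1, Activity 2@1, Activity 3@1, Activity 4@3, Activity 5@4, Activity 6@3, Activity 7@4: h1:9  h2:9  h3:9  h4:9  h5:8  h6:3 — peak 9 ≤ 9.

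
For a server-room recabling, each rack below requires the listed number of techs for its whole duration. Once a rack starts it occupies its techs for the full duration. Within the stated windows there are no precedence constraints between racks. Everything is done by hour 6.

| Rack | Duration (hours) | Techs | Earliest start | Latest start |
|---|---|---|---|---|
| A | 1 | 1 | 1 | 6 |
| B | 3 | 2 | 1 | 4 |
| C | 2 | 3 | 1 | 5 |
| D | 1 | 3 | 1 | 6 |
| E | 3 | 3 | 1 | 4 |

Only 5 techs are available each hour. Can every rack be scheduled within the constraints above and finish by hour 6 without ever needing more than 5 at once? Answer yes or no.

Schedule A@1, B@2, C@1, D@3, E@4: h1:4  h2:5  h3:5  h4:5  h5:3  h6:3 — peak 5 ≤ 5.

yes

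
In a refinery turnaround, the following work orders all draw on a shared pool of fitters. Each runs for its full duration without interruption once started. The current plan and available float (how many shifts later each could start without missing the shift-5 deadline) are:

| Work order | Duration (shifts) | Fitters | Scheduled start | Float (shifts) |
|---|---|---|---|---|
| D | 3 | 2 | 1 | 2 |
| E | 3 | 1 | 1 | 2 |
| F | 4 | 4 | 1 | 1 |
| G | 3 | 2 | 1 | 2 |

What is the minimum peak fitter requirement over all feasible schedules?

Schedule D@1, E@1, F@1, G@1: s1:9  s2:9  s3:9  s4:4  s5:0 — peak 9.

9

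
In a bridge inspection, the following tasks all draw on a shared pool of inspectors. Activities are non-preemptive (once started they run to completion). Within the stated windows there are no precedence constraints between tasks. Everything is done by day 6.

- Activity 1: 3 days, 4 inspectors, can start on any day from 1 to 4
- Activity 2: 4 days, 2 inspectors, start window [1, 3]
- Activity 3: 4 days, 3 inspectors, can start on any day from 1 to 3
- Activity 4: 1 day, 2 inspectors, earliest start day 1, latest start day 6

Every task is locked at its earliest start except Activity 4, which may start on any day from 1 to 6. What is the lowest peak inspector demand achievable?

9

Activity 4@1: d1:11  d2:9  d3:9  d4:5  d5:0  d6:0 → peak 11
Activity 4@2: d1:9  d2:11  d3:9  d4:5  d5:0  d6:0 → peak 11
Activity 4@3: d1:9  d2:9  d3:11  d4:5  d5:0  d6:0 → peak 11
Activity 4@4: d1:9  d2:9  d3:9  d4:7  d5:0  d6:0 → peak 9
Activity 4@5: d1:9  d2:9  d3:9  d4:5  d5:2  d6:0 → peak 9
Activity 4@6: d1:9  d2:9  d3:9  d4:5  d5:0  d6:2 → peak 9
Best is Activity 4@4, peak 9.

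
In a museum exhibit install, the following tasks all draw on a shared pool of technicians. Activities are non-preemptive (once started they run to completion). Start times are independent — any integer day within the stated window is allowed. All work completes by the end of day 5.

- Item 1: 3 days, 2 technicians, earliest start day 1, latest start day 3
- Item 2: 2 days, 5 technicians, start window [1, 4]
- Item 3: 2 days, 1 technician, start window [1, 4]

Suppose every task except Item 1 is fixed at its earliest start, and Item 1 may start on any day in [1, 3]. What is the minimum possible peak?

Item 1@1: d1:8  d2:8  d3:2  d4:0  d5:0 → peak 8
Item 1@2: d1:6  d2:8  d3:2  d4:2  d5:0 → peak 8
Item 1@3: d1:6  d2:6  d3:2  d4:2  d5:2 → peak 6
Best is Item 1@3, peak 6.

6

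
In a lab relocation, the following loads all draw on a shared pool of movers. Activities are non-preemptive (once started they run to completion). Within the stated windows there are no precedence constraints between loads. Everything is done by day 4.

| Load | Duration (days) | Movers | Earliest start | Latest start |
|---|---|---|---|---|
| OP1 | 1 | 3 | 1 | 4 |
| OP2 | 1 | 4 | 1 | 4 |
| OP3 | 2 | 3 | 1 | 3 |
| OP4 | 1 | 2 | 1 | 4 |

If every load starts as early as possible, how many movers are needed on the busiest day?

12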